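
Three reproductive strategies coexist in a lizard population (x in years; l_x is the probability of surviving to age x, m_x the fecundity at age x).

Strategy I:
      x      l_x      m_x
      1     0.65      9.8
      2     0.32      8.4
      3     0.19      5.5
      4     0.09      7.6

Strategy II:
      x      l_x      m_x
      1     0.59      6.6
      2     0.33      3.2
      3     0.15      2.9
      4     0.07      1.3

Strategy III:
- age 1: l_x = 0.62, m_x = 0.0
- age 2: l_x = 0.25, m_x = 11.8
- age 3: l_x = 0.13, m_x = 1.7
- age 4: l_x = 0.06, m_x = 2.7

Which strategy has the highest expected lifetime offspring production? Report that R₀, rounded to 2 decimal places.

Strategy I: R₀ = 0.65×9.8 + 0.32×8.4 + 0.19×5.5 + 0.09×7.6 = 10.7870
Strategy II: R₀ = 0.59×6.6 + 0.33×3.2 + 0.15×2.9 + 0.07×1.3 = 5.4760
Strategy III: R₀ = 0.62×0.0 + 0.25×11.8 + 0.13×1.7 + 0.06×2.7 = 3.3330
Highest R₀: strategy I with 10.7870.

10.79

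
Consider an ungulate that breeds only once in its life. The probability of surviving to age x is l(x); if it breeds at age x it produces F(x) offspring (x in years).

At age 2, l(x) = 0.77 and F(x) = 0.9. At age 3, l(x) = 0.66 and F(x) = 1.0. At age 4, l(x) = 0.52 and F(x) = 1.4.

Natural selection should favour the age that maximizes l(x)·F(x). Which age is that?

4

Expected offspring if breeding at age x = l(x) × F(x):
  age 2: 0.77 × 0.9 = 0.693
  age 3: 0.66 × 1.0 = 0.660
  age 4: 0.52 × 1.4 = 0.728
Maximum at age 4 (0.728).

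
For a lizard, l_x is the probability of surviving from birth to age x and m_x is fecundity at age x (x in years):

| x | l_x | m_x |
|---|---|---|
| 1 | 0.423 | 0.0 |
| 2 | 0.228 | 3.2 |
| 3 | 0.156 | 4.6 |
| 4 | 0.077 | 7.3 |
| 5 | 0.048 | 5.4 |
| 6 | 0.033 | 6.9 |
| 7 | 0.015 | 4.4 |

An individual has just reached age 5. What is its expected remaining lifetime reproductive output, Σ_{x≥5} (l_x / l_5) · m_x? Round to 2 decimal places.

11.52

l_5 = 0.048. Conditional survival from age 5 to x is l_x / l_5.
  x=5: (0.048/0.048) × 5.4 = 5.4000
  x=6: (0.033/0.048) × 6.9 = 4.7438
  x=7: (0.015/0.048) × 4.4 = 1.3750
Sum = 5.4000 + 4.7438 + 1.3750 = 11.5188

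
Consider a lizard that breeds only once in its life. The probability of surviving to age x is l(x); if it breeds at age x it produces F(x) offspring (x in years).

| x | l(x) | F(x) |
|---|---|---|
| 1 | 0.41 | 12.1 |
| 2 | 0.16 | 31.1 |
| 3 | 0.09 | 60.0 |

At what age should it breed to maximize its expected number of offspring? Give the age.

Expected offspring if breeding at age x = l(x) × F(x):
  age 1: 0.41 × 12.1 = 4.961
  age 2: 0.16 × 31.1 = 4.976
  age 3: 0.09 × 60.0 = 5.400
Maximum at age 3 (5.400).

3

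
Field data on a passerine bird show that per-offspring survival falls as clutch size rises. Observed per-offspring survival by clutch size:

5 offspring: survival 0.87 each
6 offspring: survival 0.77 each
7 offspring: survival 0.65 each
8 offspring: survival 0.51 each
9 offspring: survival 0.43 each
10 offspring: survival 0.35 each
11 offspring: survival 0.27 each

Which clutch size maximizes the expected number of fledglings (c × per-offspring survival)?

Expected fledglings = c × s(c):
  c=5: 5 × 0.87 = 4.350
  c=6: 6 × 0.77 = 4.620
  c=7: 7 × 0.65 = 4.550
  c=8: 8 × 0.51 = 4.080
  c=9: 9 × 0.43 = 3.870
  c=10: 10 × 0.35 = 3.500
  c=11: 11 × 0.27 = 2.970
Maximum at c = 6 (4.620 fledglings).

6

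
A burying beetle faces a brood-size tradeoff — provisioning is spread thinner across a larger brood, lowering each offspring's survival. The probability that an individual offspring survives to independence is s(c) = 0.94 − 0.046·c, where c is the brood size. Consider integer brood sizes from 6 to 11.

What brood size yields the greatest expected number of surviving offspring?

Expected surviving offspring = c × s(c):
  c=6: 6 × 0.664 = 3.984
  c=7: 7 × 0.618 = 4.326
  c=8: 8 × 0.572 = 4.576
  c=9: 9 × 0.526 = 4.734
  c=10: 10 × 0.480 = 4.800
  c=11: 11 × 0.434 = 4.774
Maximum at c = 10 (4.800 surviving offspring).

10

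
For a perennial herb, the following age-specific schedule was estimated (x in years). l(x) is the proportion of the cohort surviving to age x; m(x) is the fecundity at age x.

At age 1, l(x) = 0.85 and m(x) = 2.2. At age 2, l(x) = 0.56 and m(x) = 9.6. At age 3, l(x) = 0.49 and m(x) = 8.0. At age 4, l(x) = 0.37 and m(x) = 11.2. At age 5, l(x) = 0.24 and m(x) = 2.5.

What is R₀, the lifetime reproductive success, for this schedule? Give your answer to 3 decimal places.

15.910

R₀ = Σ l(x) m(x):
  age 1: 0.85 × 2.2 = 1.8700
  age 2: 0.56 × 9.6 = 5.3760
  age 3: 0.49 × 8.0 = 3.9200
  age 4: 0.37 × 11.2 = 4.1440
  age 5: 0.24 × 2.5 = 0.6000
R₀ = 1.8700 + 5.3760 + 3.9200 + 4.1440 + 0.6000 = 15.9100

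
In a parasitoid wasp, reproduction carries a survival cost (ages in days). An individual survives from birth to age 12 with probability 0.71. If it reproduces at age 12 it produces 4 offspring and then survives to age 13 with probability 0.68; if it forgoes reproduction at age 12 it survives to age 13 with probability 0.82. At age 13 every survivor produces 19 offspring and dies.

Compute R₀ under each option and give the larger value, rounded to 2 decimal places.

12.01

breed at age 12: R₀ = 0.71 × (4 + 0.68 × 19) = 0.71 × 16.9200 = 12.0132
delay to age 13: R₀ = 0.71 × (0.82 × 19) = 0.71 × 15.5800 = 11.0618
Higher: breed at age 12 (12.0132).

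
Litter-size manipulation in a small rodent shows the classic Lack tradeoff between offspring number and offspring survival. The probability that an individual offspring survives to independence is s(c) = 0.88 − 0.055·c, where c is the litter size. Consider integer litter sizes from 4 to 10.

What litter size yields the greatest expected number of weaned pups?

Expected weaned pups = c × s(c):
  c=4: 4 × 0.660 = 2.640
  c=5: 5 × 0.605 = 3.025
  c=6: 6 × 0.550 = 3.300
  c=7: 7 × 0.495 = 3.465
  c=8: 8 × 0.440 = 3.520
  c=9: 9 × 0.385 = 3.465
  c=10: 10 × 0.330 = 3.300
Maximum at c = 8 (3.520 weaned pups).

8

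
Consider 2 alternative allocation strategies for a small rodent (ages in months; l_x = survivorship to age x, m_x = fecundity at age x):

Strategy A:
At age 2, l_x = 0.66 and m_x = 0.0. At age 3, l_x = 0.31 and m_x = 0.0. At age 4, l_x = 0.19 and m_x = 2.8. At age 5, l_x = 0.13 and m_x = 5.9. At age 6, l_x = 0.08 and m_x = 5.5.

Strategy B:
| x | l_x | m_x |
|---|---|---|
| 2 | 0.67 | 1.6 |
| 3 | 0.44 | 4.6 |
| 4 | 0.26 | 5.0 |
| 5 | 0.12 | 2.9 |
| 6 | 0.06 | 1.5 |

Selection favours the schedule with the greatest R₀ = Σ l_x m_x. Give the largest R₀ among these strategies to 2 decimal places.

4.83

Strategy A: R₀ = 0.66×0.0 + 0.31×0.0 + 0.19×2.8 + 0.13×5.9 + 0.08×5.5 = 1.7390
Strategy B: R₀ = 0.67×1.6 + 0.44×4.6 + 0.26×5.0 + 0.12×2.9 + 0.06×1.5 = 4.8340
Highest R₀: strategy B with 4.8340.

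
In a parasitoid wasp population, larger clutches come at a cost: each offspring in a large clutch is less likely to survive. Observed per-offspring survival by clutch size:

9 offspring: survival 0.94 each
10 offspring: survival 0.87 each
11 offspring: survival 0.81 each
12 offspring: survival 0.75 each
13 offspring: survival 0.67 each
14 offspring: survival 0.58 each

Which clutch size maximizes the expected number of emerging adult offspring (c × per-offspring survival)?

Expected emerging adult offspring = c × s(c):
  c=9: 9 × 0.94 = 8.460
  c=10: 10 × 0.87 = 8.700
  c=11: 11 × 0.81 = 8.910
  c=12: 12 × 0.75 = 9.000
  c=13: 13 × 0.67 = 8.710
  c=14: 14 × 0.58 = 8.120
Maximum at c = 12 (9.000 emerging adult offspring).

12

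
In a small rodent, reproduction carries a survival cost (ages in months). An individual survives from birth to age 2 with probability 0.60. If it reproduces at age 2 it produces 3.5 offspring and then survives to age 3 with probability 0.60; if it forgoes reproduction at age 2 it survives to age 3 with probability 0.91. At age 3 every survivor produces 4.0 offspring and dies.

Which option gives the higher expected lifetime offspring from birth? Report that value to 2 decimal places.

3.54

breed at age 2: R₀ = 0.60 × (3.5 + 0.60 × 4.0) = 0.60 × 5.9000 = 3.5400
delay to age 3: R₀ = 0.60 × (0.91 × 4.0) = 0.60 × 3.6400 = 2.1840
Higher: breed at age 2 (3.5400).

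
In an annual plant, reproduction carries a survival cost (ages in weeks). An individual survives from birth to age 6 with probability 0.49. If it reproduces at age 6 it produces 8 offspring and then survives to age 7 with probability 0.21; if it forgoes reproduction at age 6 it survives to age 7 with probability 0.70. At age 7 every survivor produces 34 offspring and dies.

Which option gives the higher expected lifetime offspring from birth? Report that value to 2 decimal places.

11.66

breed at age 6: R₀ = 0.49 × (8 + 0.21 × 34) = 0.49 × 15.1400 = 7.4186
delay to age 7: R₀ = 0.49 × (0.70 × 34) = 0.49 × 23.8000 = 11.6620
Higher: delay to age 7 (11.6620).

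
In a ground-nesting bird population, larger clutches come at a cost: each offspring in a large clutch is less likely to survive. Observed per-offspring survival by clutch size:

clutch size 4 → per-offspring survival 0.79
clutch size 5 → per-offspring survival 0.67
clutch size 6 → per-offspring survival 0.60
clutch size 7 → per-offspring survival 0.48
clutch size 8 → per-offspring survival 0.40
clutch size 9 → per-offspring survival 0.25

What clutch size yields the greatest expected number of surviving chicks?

6

Expected surviving chicks = c × s(c):
  c=4: 4 × 0.79 = 3.160
  c=5: 5 × 0.67 = 3.350
  c=6: 6 × 0.60 = 3.600
  c=7: 7 × 0.48 = 3.360
  c=8: 8 × 0.40 = 3.200
  c=9: 9 × 0.25 = 2.250
Maximum at c = 6 (3.600 surviving chicks).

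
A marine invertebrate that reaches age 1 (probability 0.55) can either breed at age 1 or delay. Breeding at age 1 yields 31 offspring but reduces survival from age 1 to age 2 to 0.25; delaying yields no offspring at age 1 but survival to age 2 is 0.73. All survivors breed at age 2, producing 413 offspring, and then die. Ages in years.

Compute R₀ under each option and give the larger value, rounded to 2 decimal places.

165.82

breed at age 1: R₀ = 0.55 × (31 + 0.25 × 413) = 0.55 × 134.2500 = 73.8375
delay to age 2: R₀ = 0.55 × (0.73 × 413) = 0.55 × 301.4900 = 165.8195
Higher: delay to age 2 (165.8195).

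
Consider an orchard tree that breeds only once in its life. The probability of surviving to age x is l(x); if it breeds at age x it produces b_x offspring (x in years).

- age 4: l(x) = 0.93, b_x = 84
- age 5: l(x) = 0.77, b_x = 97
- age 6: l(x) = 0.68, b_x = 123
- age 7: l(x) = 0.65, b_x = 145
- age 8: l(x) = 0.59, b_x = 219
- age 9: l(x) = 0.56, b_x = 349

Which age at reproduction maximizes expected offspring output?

Expected offspring if breeding at age x = l(x) × b_x:
  age 4: 0.93 × 84 = 78.120
  age 5: 0.77 × 97 = 74.690
  age 6: 0.68 × 123 = 83.640
  age 7: 0.65 × 145 = 94.250
  age 8: 0.59 × 219 = 129.210
  age 9: 0.56 × 349 = 195.440
Maximum at age 9 (195.440).

9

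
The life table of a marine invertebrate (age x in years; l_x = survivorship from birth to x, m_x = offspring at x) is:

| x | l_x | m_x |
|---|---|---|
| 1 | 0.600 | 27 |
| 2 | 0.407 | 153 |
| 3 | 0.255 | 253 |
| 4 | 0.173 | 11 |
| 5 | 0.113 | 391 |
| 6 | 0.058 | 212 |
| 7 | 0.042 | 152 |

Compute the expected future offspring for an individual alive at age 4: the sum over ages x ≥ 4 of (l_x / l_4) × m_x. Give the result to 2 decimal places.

374.37

l_4 = 0.173. Conditional survival from age 4 to x is l_x / l_4.
  x=4: (0.173/0.173) × 11 = 11.0000
  x=5: (0.113/0.173) × 391 = 255.3931
  x=6: (0.058/0.173) × 212 = 71.0751
  x=7: (0.042/0.173) × 152 = 36.9017
Sum = 11.0000 + 255.3931 + 71.0751 + 36.9017 = 374.3699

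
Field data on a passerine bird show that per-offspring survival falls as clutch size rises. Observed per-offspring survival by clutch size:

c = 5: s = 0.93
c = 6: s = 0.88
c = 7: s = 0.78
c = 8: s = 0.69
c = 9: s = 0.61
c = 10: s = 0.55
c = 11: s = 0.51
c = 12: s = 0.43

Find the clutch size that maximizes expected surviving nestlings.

11

Expected surviving nestlings = c × s(c):
  c=5: 5 × 0.93 = 4.650
  c=6: 6 × 0.88 = 5.280
  c=7: 7 × 0.78 = 5.460
  c=8: 8 × 0.69 = 5.520
  c=9: 9 × 0.61 = 5.490
  c=10: 10 × 0.55 = 5.500
  c=11: 11 × 0.51 = 5.610
  c=12: 12 × 0.43 = 5.160
Maximum at c = 11 (5.610 surviving nestlings).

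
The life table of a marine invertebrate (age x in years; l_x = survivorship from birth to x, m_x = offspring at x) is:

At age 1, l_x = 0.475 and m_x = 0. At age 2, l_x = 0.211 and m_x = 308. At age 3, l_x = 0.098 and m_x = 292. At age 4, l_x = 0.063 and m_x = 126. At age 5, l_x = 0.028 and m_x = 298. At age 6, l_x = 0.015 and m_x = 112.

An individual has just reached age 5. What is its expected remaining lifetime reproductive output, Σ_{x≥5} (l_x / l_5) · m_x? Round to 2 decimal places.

358.00

l_5 = 0.028. Conditional survival from age 5 to x is l_x / l_5.
  x=5: (0.028/0.028) × 298 = 298.0000
  x=6: (0.015/0.028) × 112 = 60.0000
Sum = 298.0000 + 60.0000 = 358.0000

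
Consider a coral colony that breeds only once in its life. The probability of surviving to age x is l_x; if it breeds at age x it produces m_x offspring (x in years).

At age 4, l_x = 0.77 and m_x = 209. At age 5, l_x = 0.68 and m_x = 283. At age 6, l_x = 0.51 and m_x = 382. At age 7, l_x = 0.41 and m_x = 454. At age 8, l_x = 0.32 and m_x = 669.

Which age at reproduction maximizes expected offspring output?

Expected offspring if breeding at age x = l_x × m_x:
  age 4: 0.77 × 209 = 160.930
  age 5: 0.68 × 283 = 192.440
  age 6: 0.51 × 382 = 194.820
  age 7: 0.41 × 454 = 186.140
  age 8: 0.32 × 669 = 214.080
Maximum at age 8 (214.080).

8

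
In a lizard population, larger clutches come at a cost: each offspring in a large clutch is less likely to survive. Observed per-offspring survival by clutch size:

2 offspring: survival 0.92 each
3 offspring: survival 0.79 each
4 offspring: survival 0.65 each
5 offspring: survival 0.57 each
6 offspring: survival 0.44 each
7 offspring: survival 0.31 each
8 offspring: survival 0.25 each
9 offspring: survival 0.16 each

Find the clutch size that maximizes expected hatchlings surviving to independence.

5

Expected hatchlings surviving to independence = c × s(c):
  c=2: 2 × 0.92 = 1.840
  c=3: 3 × 0.79 = 2.370
  c=4: 4 × 0.65 = 2.600
  c=5: 5 × 0.57 = 2.850
  c=6: 6 × 0.44 = 2.640
  c=7: 7 × 0.31 = 2.170
  c=8: 8 × 0.25 = 2.000
  c=9: 9 × 0.16 = 1.440
Maximum at c = 5 (2.850 hatchlings surviving to independence).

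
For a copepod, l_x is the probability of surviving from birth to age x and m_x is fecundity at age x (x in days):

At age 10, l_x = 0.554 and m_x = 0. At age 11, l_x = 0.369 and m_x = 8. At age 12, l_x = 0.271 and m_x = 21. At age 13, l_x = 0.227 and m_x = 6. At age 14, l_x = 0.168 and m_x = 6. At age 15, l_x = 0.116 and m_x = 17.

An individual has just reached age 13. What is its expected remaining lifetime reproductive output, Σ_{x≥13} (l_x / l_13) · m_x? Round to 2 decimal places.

l_13 = 0.227. Conditional survival from age 13 to x is l_x / l_13.
  x=13: (0.227/0.227) × 6 = 6.0000
  x=14: (0.168/0.227) × 6 = 4.4405
  x=15: (0.116/0.227) × 17 = 8.6872
Sum = 6.0000 + 4.4405 + 8.6872 = 19.1278

19.13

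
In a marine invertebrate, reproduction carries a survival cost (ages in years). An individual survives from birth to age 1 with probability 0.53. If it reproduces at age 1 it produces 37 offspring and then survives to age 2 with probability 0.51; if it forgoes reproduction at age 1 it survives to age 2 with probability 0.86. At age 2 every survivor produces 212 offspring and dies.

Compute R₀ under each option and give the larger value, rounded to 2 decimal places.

96.63

breed at age 1: R₀ = 0.53 × (37 + 0.51 × 212) = 0.53 × 145.1200 = 76.9136
delay to age 2: R₀ = 0.53 × (0.86 × 212) = 0.53 × 182.3200 = 96.6296
Higher: delay to age 2 (96.6296).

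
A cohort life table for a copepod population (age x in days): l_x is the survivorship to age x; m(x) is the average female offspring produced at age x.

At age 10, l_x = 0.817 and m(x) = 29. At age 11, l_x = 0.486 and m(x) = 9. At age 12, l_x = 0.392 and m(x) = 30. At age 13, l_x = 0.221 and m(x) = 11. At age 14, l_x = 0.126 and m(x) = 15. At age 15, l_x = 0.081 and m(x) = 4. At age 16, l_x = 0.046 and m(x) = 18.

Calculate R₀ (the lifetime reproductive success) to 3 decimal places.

R₀ = Σ l_x m(x):
  age 10: 0.817 × 29 = 23.6930
  age 11: 0.486 × 9 = 4.3740
  age 12: 0.392 × 30 = 11.7600
  age 13: 0.221 × 11 = 2.4310
  age 14: 0.126 × 15 = 1.8900
  age 15: 0.081 × 4 = 0.3240
  age 16: 0.046 × 18 = 0.8280
R₀ = 23.6930 + 4.3740 + 11.7600 + 2.4310 + 1.8900 + 0.3240 + 0.8280 = 45.3000

45.300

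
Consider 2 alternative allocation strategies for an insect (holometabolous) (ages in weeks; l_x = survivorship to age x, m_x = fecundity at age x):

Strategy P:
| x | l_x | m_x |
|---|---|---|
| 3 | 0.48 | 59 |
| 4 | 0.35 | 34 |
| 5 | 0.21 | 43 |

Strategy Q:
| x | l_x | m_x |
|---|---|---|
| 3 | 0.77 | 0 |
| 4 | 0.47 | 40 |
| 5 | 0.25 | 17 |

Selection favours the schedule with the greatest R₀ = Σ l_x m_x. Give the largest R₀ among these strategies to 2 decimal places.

Strategy P: R₀ = 0.48×59 + 0.35×34 + 0.21×43 = 49.2500
Strategy Q: R₀ = 0.77×0 + 0.47×40 + 0.25×17 = 23.0500
Highest R₀: strategy P with 49.2500.

49.25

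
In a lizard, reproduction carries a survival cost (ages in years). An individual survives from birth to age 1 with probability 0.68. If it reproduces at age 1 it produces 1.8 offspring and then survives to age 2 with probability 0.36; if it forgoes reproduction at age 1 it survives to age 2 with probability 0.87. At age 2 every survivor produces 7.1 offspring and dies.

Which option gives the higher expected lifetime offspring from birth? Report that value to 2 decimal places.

breed at age 1: R₀ = 0.68 × (1.8 + 0.36 × 7.1) = 0.68 × 4.3560 = 2.9621
delay to age 2: R₀ = 0.68 × (0.87 × 7.1) = 0.68 × 6.1770 = 4.2004
Higher: delay to age 2 (4.2004).

4.20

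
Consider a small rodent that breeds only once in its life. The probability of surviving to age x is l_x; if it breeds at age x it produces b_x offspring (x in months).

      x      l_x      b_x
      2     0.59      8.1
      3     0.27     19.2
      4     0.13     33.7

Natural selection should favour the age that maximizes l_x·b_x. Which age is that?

3

Expected offspring if breeding at age x = l_x × b_x:
  age 2: 0.59 × 8.1 = 4.779
  age 3: 0.27 × 19.2 = 5.184
  age 4: 0.13 × 33.7 = 4.381
Maximum at age 3 (5.184).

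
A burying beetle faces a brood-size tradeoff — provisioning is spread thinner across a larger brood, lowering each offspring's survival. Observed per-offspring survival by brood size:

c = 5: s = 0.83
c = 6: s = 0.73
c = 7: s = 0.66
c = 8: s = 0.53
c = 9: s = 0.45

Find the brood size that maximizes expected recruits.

7

Expected recruits = c × s(c):
  c=5: 5 × 0.83 = 4.150
  c=6: 6 × 0.73 = 4.380
  c=7: 7 × 0.66 = 4.620
  c=8: 8 × 0.53 = 4.240
  c=9: 9 × 0.45 = 4.050
Maximum at c = 7 (4.620 recruits).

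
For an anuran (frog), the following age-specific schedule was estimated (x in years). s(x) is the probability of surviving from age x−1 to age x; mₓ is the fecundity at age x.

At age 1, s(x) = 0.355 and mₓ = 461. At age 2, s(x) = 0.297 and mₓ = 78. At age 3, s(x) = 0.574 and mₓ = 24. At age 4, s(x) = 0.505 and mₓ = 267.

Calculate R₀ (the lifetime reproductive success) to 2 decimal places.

181.49

Survivorship from birth: l_x = s_1·s_2·…·s_x.
  l_1 = 0.35500
  l_2 = 0.10543
  l_3 = 0.06052
  l_4 = 0.03056
R₀ = Σ l_x mₓ:
  age 1: 0.35500 × 461 = 163.6550
  age 2: 0.10543 × 78 = 8.2235
  age 3: 0.06052 × 24 = 1.4525
  age 4: 0.03056 × 267 = 8.1595
R₀ = 163.6550 + 8.2235 + 1.4525 + 8.1595 = 181.4905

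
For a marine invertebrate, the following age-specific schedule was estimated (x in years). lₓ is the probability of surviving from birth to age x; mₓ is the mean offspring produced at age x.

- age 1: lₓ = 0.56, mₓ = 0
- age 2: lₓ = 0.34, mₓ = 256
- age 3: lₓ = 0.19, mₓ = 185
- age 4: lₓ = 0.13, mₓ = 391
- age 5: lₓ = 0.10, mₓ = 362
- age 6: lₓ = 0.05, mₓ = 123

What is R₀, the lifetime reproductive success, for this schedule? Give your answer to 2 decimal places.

215.37

R₀ = Σ lₓ mₓ:
  age 1: 0.56 × 0 = 0.0000
  age 2: 0.34 × 256 = 87.0400
  age 3: 0.19 × 185 = 35.1500
  age 4: 0.13 × 391 = 50.8300
  age 5: 0.10 × 362 = 36.2000
  age 6: 0.05 × 123 = 6.1500
R₀ = 0.0000 + 87.0400 + 35.1500 + 50.8300 + 36.2000 + 6.1500 = 215.3700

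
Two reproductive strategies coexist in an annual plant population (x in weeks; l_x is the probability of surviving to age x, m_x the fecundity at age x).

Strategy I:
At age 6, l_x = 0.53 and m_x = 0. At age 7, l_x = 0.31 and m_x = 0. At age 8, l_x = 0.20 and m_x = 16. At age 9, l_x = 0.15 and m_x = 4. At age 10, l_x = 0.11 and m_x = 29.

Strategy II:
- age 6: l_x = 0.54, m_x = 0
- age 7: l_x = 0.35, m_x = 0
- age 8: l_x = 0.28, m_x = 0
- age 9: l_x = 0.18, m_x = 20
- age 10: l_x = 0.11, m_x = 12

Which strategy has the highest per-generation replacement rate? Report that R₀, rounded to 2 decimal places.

6.99

Strategy I: R₀ = 0.53×0 + 0.31×0 + 0.20×16 + 0.15×4 + 0.11×29 = 6.9900
Strategy II: R₀ = 0.54×0 + 0.35×0 + 0.28×0 + 0.18×20 + 0.11×12 = 4.9200
Highest R₀: strategy I with 6.9900.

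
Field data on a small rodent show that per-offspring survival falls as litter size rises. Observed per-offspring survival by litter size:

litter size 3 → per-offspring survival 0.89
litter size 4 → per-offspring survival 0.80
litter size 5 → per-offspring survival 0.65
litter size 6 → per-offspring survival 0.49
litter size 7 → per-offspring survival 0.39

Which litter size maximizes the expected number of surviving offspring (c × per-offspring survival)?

Expected surviving offspring = c × s(c):
  c=3: 3 × 0.89 = 2.670
  c=4: 4 × 0.80 = 3.200
  c=5: 5 × 0.65 = 3.250
  c=6: 6 × 0.49 = 2.940
  c=7: 7 × 0.39 = 2.730
Maximum at c = 5 (3.250 surviving offspring).

5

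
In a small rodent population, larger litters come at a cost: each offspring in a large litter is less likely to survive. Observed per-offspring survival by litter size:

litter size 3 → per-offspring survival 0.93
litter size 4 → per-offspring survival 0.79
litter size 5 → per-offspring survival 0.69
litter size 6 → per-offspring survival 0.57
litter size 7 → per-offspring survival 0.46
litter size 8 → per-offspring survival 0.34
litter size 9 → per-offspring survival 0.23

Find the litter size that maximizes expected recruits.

5

Expected recruits = c × s(c):
  c=3: 3 × 0.93 = 2.790
  c=4: 4 × 0.79 = 3.160
  c=5: 5 × 0.69 = 3.450
  c=6: 6 × 0.57 = 3.420
  c=7: 7 × 0.46 = 3.220
  c=8: 8 × 0.34 = 2.720
  c=9: 9 × 0.23 = 2.070
Maximum at c = 5 (3.450 recruits).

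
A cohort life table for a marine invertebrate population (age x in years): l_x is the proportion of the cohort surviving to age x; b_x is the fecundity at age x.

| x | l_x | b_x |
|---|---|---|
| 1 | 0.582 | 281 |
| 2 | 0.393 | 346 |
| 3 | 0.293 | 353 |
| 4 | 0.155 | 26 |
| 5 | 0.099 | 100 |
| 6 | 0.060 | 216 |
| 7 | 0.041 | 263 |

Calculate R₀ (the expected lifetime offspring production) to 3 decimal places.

R₀ = Σ l_x b_x:
  age 1: 0.582 × 281 = 163.5420
  age 2: 0.393 × 346 = 135.9780
  age 3: 0.293 × 353 = 103.4290
  age 4: 0.155 × 26 = 4.0300
  age 5: 0.099 × 100 = 9.9000
  age 6: 0.060 × 216 = 12.9600
  age 7: 0.041 × 263 = 10.7830
R₀ = 163.5420 + 135.9780 + 103.4290 + 4.0300 + 9.9000 + 12.9600 + 10.7830 = 440.6220

440.622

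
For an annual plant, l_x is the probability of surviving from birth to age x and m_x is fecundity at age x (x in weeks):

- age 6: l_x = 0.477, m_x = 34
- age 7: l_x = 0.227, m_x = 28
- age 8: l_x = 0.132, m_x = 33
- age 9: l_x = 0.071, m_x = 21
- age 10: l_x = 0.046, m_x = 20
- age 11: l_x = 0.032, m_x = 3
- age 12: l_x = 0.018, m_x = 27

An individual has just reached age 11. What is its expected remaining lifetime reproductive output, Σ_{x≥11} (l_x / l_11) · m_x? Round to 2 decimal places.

18.19

l_11 = 0.032. Conditional survival from age 11 to x is l_x / l_11.
  x=11: (0.032/0.032) × 3 = 3.0000
  x=12: (0.018/0.032) × 27 = 15.1875
Sum = 3.0000 + 15.1875 = 18.1875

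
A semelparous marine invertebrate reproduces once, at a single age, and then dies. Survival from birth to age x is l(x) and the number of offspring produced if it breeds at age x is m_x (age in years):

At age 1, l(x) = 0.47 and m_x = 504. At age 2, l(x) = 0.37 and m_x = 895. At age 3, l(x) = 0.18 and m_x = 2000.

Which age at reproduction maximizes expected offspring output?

3

Expected offspring if breeding at age x = l(x) × m_x:
  age 1: 0.47 × 504 = 236.880
  age 2: 0.37 × 895 = 331.150
  age 3: 0.18 × 2000 = 360.000
Maximum at age 3 (360.000).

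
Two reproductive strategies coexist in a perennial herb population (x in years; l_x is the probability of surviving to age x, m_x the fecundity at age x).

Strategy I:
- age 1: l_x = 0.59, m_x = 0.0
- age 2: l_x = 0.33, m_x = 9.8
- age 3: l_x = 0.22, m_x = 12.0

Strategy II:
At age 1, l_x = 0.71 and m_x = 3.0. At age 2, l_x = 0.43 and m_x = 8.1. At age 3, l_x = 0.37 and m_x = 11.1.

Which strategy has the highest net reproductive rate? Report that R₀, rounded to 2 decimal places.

9.72

Strategy I: R₀ = 0.59×0.0 + 0.33×9.8 + 0.22×12.0 = 5.8740
Strategy II: R₀ = 0.71×3.0 + 0.43×8.1 + 0.37×11.1 = 9.7200
Highest R₀: strategy II with 9.7200.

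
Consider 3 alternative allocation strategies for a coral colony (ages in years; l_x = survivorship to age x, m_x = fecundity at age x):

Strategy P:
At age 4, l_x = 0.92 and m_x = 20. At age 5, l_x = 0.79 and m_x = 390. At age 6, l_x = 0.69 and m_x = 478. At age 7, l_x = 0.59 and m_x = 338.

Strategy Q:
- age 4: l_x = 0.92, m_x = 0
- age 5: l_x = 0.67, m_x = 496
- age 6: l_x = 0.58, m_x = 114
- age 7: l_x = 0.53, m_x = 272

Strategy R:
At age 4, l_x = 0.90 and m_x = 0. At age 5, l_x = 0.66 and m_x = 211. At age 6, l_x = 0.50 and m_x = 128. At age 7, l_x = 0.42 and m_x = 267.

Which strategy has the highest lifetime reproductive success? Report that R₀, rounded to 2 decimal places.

Strategy P: R₀ = 0.92×20 + 0.79×390 + 0.69×478 + 0.59×338 = 855.7400
Strategy Q: R₀ = 0.92×0 + 0.67×496 + 0.58×114 + 0.53×272 = 542.6000
Strategy R: R₀ = 0.90×0 + 0.66×211 + 0.50×128 + 0.42×267 = 315.4000
Highest R₀: strategy P with 855.7400.

855.74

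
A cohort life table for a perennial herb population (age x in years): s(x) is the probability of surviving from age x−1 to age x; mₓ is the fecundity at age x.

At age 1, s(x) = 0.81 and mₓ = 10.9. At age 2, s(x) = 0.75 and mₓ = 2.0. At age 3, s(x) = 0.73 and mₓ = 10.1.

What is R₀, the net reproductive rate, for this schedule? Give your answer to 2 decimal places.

14.52

Survivorship from birth: l_x = s_1·s_2·…·s_x.
  l_1 = 0.81000
  l_2 = 0.60750
  l_3 = 0.44348
R₀ = Σ l_x mₓ:
  age 1: 0.81000 × 10.9 = 8.8290
  age 2: 0.60750 × 2.0 = 1.2150
  age 3: 0.44348 × 10.1 = 4.4791
R₀ = 8.8290 + 1.2150 + 4.4791 = 14.5231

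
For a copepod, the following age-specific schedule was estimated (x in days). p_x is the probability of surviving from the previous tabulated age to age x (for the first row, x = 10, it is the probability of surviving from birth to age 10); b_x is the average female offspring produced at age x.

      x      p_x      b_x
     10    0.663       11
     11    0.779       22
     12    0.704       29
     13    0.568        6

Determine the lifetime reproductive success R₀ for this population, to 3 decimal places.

Survivorship from birth: l_x = p_10·p_11·…·p_x.
  l_10 = 0.66300
  l_11 = 0.51648
  l_12 = 0.36360
  l_13 = 0.20652
R₀ = Σ l_x b_x:
  age 10: 0.66300 × 11 = 7.2930
  age 11: 0.51648 × 22 = 11.3626
  age 12: 0.36360 × 29 = 10.5444
  age 13: 0.20652 × 6 = 1.2391
R₀ = 7.2930 + 11.3626 + 10.5444 + 1.2391 = 30.4391

30.439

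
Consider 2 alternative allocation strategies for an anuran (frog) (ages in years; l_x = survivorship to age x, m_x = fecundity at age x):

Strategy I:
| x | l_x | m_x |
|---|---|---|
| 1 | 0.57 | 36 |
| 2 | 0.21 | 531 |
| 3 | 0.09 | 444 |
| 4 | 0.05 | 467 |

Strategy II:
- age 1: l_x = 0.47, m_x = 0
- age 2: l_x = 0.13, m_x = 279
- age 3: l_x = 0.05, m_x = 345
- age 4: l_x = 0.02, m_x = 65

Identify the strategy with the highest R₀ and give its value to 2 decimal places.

Strategy I: R₀ = 0.57×36 + 0.21×531 + 0.09×444 + 0.05×467 = 195.3400
Strategy II: R₀ = 0.47×0 + 0.13×279 + 0.05×345 + 0.02×65 = 54.8200
Highest R₀: strategy I with 195.3400.

195.34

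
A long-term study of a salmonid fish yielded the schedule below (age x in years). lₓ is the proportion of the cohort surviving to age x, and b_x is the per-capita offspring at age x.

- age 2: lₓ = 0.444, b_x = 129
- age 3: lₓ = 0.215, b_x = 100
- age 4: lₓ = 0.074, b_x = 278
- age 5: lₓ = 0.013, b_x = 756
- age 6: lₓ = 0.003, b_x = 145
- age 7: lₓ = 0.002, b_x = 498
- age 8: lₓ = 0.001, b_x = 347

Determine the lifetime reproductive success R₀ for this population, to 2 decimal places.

110.95

R₀ = Σ lₓ b_x:
  age 2: 0.444 × 129 = 57.2760
  age 3: 0.215 × 100 = 21.5000
  age 4: 0.074 × 278 = 20.5720
  age 5: 0.013 × 756 = 9.8280
  age 6: 0.003 × 145 = 0.4350
  age 7: 0.002 × 498 = 0.9960
  age 8: 0.001 × 347 = 0.3470
R₀ = 57.2760 + 21.5000 + 20.5720 + 9.8280 + 0.4350 + 0.9960 + 0.3470 = 110.9540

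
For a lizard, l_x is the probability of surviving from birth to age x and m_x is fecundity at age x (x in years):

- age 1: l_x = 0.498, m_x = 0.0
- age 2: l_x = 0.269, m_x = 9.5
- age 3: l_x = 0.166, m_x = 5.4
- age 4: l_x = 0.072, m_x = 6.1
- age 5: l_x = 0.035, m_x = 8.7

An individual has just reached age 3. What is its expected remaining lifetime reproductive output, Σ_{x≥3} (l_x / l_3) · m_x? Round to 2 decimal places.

l_3 = 0.166. Conditional survival from age 3 to x is l_x / l_3.
  x=3: (0.166/0.166) × 5.4 = 5.4000
  x=4: (0.072/0.166) × 6.1 = 2.6458
  x=5: (0.035/0.166) × 8.7 = 1.8343
Sum = 5.4000 + 2.6458 + 1.8343 = 9.8801

9.88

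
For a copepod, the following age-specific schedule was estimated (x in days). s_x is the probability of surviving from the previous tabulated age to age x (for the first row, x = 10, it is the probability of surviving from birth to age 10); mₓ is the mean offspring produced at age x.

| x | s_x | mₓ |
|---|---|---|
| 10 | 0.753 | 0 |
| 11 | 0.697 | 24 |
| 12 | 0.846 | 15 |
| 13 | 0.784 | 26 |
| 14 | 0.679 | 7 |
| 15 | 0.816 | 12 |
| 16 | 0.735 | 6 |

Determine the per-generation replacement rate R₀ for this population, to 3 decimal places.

Survivorship from birth: l_x = s_10·s_11·…·s_x.
  l_10 = 0.75300
  l_11 = 0.52484
  l_12 = 0.44402
  l_13 = 0.34811
  l_14 = 0.23637
  l_15 = 0.19287
  l_16 = 0.14176
R₀ = Σ l_x mₓ:
  age 10: 0.75300 × 0 = 0.0000
  age 11: 0.52484 × 24 = 12.5962
  age 12: 0.44402 × 15 = 6.6603
  age 13: 0.34811 × 26 = 9.0509
  age 14: 0.23637 × 7 = 1.6546
  age 15: 0.19287 × 12 = 2.3144
  age 16: 0.14176 × 6 = 0.8506
R₀ = 0.0000 + 12.5962 + 6.6603 + 9.0509 + 1.6546 + 2.3144 + 0.8506 = 33.1269

33.127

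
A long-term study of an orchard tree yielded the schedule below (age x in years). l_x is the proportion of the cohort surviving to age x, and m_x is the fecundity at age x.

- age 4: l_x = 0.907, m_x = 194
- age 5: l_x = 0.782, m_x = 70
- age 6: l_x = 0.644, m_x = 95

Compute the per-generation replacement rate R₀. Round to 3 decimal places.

291.878

R₀ = Σ l_x m_x:
  age 4: 0.907 × 194 = 175.9580
  age 5: 0.782 × 70 = 54.7400
  age 6: 0.644 × 95 = 61.1800
R₀ = 175.9580 + 54.7400 + 61.1800 = 291.8780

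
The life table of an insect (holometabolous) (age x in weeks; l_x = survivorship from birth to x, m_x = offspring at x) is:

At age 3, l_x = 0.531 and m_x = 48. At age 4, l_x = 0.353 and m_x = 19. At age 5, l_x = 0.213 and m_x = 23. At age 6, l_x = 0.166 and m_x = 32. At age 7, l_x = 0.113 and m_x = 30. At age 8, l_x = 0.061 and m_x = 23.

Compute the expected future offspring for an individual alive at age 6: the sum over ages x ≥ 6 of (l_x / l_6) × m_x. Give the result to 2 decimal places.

60.87

l_6 = 0.166. Conditional survival from age 6 to x is l_x / l_6.
  x=6: (0.166/0.166) × 32 = 32.0000
  x=7: (0.113/0.166) × 30 = 20.4217
  x=8: (0.061/0.166) × 23 = 8.4518
Sum = 32.0000 + 20.4217 + 8.4518 = 60.8735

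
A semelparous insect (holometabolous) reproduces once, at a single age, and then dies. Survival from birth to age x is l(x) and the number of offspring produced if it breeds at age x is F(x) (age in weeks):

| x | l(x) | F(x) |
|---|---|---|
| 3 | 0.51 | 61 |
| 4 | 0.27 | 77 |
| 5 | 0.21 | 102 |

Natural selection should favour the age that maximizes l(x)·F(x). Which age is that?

Expected offspring if breeding at age x = l(x) × F(x):
  age 3: 0.51 × 61 = 31.110
  age 4: 0.27 × 77 = 20.790
  age 5: 0.21 × 102 = 21.420
Maximum at age 3 (31.110).

3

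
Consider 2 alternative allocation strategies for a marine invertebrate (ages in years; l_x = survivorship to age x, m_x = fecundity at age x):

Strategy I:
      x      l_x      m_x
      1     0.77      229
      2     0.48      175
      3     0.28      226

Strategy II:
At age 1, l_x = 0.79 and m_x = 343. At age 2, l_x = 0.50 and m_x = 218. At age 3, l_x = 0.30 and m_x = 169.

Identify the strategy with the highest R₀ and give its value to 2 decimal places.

Strategy I: R₀ = 0.77×229 + 0.48×175 + 0.28×226 = 323.6100
Strategy II: R₀ = 0.79×343 + 0.50×218 + 0.30×169 = 430.6700
Highest R₀: strategy II with 430.6700.

430.67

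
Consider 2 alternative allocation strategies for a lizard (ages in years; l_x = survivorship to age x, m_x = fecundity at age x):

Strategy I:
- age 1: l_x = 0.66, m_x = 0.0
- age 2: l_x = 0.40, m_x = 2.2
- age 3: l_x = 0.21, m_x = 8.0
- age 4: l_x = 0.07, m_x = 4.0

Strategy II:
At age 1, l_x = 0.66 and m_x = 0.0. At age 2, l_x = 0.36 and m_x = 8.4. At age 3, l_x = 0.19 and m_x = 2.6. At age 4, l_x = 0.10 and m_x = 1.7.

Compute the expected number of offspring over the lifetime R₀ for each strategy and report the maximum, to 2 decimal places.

3.69

Strategy I: R₀ = 0.66×0.0 + 0.40×2.2 + 0.21×8.0 + 0.07×4.0 = 2.8400
Strategy II: R₀ = 0.66×0.0 + 0.36×8.4 + 0.19×2.6 + 0.10×1.7 = 3.6880
Highest R₀: strategy II with 3.6880.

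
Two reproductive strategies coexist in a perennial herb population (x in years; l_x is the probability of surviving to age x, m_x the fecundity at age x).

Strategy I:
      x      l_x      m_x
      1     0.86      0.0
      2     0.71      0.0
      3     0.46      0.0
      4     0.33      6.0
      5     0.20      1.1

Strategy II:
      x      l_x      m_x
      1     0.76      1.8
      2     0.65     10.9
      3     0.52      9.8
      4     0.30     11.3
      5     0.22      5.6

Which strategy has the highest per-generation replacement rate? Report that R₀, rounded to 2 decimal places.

18.17

Strategy I: R₀ = 0.86×0.0 + 0.71×0.0 + 0.46×0.0 + 0.33×6.0 + 0.20×1.1 = 2.2000
Strategy II: R₀ = 0.76×1.8 + 0.65×10.9 + 0.52×9.8 + 0.30×11.3 + 0.22×5.6 = 18.1710
Highest R₀: strategy II with 18.1710.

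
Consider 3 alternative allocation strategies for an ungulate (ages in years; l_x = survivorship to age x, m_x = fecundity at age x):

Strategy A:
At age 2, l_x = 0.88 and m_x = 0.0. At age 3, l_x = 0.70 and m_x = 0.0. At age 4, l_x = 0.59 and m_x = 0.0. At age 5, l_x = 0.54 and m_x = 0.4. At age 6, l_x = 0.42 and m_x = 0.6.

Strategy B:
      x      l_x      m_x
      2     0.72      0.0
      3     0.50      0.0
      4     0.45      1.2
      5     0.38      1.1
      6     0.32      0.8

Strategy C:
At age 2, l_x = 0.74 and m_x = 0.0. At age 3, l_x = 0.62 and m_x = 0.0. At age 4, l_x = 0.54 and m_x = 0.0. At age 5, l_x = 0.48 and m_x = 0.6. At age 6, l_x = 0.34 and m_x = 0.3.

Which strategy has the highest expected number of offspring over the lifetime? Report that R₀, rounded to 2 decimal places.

1.21

Strategy A: R₀ = 0.88×0.0 + 0.70×0.0 + 0.59×0.0 + 0.54×0.4 + 0.42×0.6 = 0.4680
Strategy B: R₀ = 0.72×0.0 + 0.50×0.0 + 0.45×1.2 + 0.38×1.1 + 0.32×0.8 = 1.2140
Strategy C: R₀ = 0.74×0.0 + 0.62×0.0 + 0.54×0.0 + 0.48×0.6 + 0.34×0.3 = 0.3900
Highest R₀: strategy B with 1.2140.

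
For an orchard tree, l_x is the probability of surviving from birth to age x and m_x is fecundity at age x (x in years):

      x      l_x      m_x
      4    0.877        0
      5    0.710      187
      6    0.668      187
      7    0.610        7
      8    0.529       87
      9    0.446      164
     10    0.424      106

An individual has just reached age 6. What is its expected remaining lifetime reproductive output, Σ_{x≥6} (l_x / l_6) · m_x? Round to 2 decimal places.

439.07

l_6 = 0.668. Conditional survival from age 6 to x is l_x / l_6.
  x=6: (0.668/0.668) × 187 = 187.0000
  x=7: (0.610/0.668) × 7 = 6.3922
  x=8: (0.529/0.668) × 87 = 68.8967
  x=9: (0.446/0.668) × 164 = 109.4970
  x=10: (0.424/0.668) × 106 = 67.2814
Sum = 187.0000 + 6.3922 + 68.8967 + 109.4970 + 67.2814 = 439.0674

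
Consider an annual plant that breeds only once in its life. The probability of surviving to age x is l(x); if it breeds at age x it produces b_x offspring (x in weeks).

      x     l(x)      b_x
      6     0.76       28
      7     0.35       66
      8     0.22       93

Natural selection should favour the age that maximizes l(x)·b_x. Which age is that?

7

Expected offspring if breeding at age x = l(x) × b_x:
  age 6: 0.76 × 28 = 21.280
  age 7: 0.35 × 66 = 23.100
  age 8: 0.22 × 93 = 20.460
Maximum at age 7 (23.100).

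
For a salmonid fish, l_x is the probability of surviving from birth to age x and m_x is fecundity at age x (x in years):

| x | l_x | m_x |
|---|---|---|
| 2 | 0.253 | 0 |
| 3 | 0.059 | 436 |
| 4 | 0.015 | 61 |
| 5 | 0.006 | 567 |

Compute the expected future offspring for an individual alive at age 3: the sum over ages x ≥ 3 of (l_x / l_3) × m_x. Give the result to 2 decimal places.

l_3 = 0.059. Conditional survival from age 3 to x is l_x / l_3.
  x=3: (0.059/0.059) × 436 = 436.0000
  x=4: (0.015/0.059) × 61 = 15.5085
  x=5: (0.006/0.059) × 567 = 57.6610
Sum = 436.0000 + 15.5085 + 57.6610 = 509.1695

509.17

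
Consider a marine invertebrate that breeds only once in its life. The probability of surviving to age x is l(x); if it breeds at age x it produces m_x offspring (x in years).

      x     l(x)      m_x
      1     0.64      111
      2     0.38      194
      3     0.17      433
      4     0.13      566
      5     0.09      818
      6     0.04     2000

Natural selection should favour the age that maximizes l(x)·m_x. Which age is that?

6

Expected offspring if breeding at age x = l(x) × m_x:
  age 1: 0.64 × 111 = 71.040
  age 2: 0.38 × 194 = 73.720
  age 3: 0.17 × 433 = 73.610
  age 4: 0.13 × 566 = 73.580
  age 5: 0.09 × 818 = 73.620
  age 6: 0.04 × 2000 = 80.000
Maximum at age 6 (80.000).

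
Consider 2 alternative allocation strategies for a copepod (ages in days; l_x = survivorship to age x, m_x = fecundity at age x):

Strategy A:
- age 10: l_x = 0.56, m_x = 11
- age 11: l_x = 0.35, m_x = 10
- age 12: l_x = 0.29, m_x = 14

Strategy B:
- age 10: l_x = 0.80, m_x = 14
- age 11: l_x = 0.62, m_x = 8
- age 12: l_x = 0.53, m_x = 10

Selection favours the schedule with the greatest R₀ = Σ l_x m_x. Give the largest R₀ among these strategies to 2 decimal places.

Strategy A: R₀ = 0.56×11 + 0.35×10 + 0.29×14 = 13.7200
Strategy B: R₀ = 0.80×14 + 0.62×8 + 0.53×10 = 21.4600
Highest R₀: strategy B with 21.4600.

21.46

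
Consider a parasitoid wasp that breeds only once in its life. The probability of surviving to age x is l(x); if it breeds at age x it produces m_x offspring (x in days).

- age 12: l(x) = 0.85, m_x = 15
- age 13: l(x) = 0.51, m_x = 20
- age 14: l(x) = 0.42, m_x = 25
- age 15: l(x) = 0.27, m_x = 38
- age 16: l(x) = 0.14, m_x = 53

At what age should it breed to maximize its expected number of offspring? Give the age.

Expected offspring if breeding at age x = l(x) × m_x:
  age 12: 0.85 × 15 = 12.750
  age 13: 0.51 × 20 = 10.200
  age 14: 0.42 × 25 = 10.500
  age 15: 0.27 × 38 = 10.260
  age 16: 0.14 × 53 = 7.420
Maximum at age 12 (12.750).

12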